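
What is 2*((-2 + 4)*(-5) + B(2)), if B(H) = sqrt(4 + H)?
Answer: -20 + 2*sqrt(6) ≈ -15.101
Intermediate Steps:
2*((-2 + 4)*(-5) + B(2)) = 2*((-2 + 4)*(-5) + sqrt(4 + 2)) = 2*(2*(-5) + sqrt(6)) = 2*(-10 + sqrt(6)) = -20 + 2*sqrt(6)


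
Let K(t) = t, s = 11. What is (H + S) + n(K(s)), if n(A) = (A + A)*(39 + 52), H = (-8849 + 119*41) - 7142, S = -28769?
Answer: -37879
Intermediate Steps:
H = -11112 (H = (-8849 + 4879) - 7142 = -3970 - 7142 = -11112)
n(A) = 182*A (n(A) = (2*A)*91 = 182*A)
(H + S) + n(K(s)) = (-11112 - 28769) + 182*11 = -39881 + 2002 = -37879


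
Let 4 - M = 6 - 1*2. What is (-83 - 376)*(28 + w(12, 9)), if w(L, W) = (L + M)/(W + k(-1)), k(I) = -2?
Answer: -95472/7 ≈ -13639.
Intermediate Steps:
M = 0 (M = 4 - (6 - 1*2) = 4 - (6 - 2) = 4 - 1*4 = 4 - 4 = 0)
w(L, W) = L/(-2 + W) (w(L, W) = (L + 0)/(W - 2) = L/(-2 + W))
(-83 - 376)*(28 + w(12, 9)) = (-83 - 376)*(28 + 12/(-2 + 9)) = -459*(28 + 12/7) = -459*208/7 = -95472/7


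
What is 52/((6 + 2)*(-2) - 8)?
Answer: -13/6 ≈ -2.1667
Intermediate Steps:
52/((6 + 2)*(-2) - 8) = 52/(8*(-2) - 8) = 52/(-16 - 8) = 52/(-24) = 52*(-1/24) = -13/6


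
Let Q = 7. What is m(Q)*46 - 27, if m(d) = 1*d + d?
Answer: 617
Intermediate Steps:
m(d) = 2*d (m(d) = d + d = 2*d)
m(Q)*46 - 27 = (2*7)*46 - 27 = 14*46 - 27 = 644 - 27 = 617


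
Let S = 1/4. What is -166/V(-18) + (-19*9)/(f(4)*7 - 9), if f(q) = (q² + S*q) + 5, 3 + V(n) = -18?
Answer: 20479/3045 ≈ 6.7254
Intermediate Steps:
V(n) = -21 (V(n) = -3 - 18 = -21)
S = ¼ ≈ 0.25000
f(q) = 5 + q² + q/4 (f(q) = (q² + q/4) + 5 = 5 + q² + q/4)
-166/V(-18) + (-19*9)/(f(4)*7 - 9) = -166/(-21) + (-19*9)/((5 + 4² + (¼)*4)*7 - 9) = -166*(-1/21) - 171/((5 + 16 + 1)*7 - 9) = 166/21 - 171/(22*7 - 9) = 166/21 - 171/(154 - 9) = 166/21 - 171/145 = 20479/3045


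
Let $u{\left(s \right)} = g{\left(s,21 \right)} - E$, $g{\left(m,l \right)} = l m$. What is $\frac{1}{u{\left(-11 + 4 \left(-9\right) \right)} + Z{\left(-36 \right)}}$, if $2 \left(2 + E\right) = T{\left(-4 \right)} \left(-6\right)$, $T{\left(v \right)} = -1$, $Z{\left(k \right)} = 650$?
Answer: $- \frac{1}{338} \approx -0.0029586$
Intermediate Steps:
$E = 1$ ($E = -2 + \frac{\left(-1\right) \left(-6\right)}{2} = -2 + \frac{1}{2} \cdot 6 = -2 + 3 = 1$)
$u{\left(s \right)} = -1 + 21 s$ ($u{\left(s \right)} = 21 s - 1 = -1 + 21 s$)
$\frac{1}{u{\left(-11 + 4 \left(-9\right) \right)} + Z{\left(-36 \right)}} = \frac{1}{\left(-1 + 21 \left(-11 + 4 \left(-9\right)\right)\right) + 650} = \frac{1}{\left(-1 + 21 \left(-11 - 36\right)\right) + 650} = \frac{1}{\left(-1 + 21 \left(-47\right)\right) + 650} = \frac{1}{\left(-1 - 987\right) + 650} = \frac{1}{-988 + 650} = \frac{1}{-338} = - \frac{1}{338}$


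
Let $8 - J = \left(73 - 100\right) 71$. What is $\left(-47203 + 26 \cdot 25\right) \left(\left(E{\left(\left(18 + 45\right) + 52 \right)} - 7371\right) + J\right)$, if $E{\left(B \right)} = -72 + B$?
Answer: $251525859$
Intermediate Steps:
$J = 1925$ ($J = 8 - \left(73 - 100\right) 71 = 8 - \left(-27\right) 71 = 8 - -1917 = 8 + 1917 = 1925$)
$\left(-47203 + 26 \cdot 25\right) \left(\left(E{\left(\left(18 + 45\right) + 52 \right)} - 7371\right) + J\right) = \left(-47203 + 26 \cdot 25\right) \left(\left(\left(-72 + \left(\left(18 + 45\right) + 52\right)\right) - 7371\right) + 1925\right) = \left(-47203 + 650\right) \left(\left(\left(-72 + \left(63 + 52\right)\right) - 7371\right) + 1925\right) = - 46553 \left(\left(\left(-72 + 115\right) - 7371\right) + 1925\right) = - 46553 \left(\left(43 - 7371\right) + 1925\right) = - 46553 \left(-7328 + 1925\right) = \left(-46553\right) \left(-5403\right) = 251525859$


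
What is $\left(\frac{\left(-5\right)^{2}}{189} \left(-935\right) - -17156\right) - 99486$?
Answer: $- \frac{15583745}{189} \approx -82454.0$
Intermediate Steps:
$\left(\frac{\left(-5\right)^{2}}{189} \left(-935\right) - -17156\right) - 99486 = \left(25 \cdot \frac{1}{189} \left(-935\right) + \left(17227 - 71\right)\right) - 99486 = \left(\frac{25}{189} \left(-935\right) + 17156\right) - 99486 = \left(- \frac{23375}{189} + 17156\right) - 99486 = \frac{3219109}{189} - 99486 = - \frac{15583745}{189}$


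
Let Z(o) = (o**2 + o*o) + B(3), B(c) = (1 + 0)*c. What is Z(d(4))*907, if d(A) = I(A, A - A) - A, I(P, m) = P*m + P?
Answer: 2721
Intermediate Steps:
I(P, m) = P + P*m
B(c) = c (B(c) = 1*c = c)
d(A) = 0 (d(A) = A*(1 + (A - A)) - A = A*(1 + 0) - A = A*1 - A = A - A = 0)
Z(o) = 3 + 2*o**2 (Z(o) = (o**2 + o*o) + 3 = (o**2 + o**2) + 3 = 2*o**2 + 3 = 3 + 2*o**2)
Z(d(4))*907 = (3 + 2*0**2)*907 = (3 + 2*0)*907 = (3 + 0)*907 = 3*907 = 2721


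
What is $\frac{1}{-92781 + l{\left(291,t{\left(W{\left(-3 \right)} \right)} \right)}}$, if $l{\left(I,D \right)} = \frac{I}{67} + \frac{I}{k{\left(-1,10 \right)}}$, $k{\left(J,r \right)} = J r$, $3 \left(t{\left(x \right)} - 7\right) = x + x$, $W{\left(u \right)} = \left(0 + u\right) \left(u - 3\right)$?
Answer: $- \frac{670}{62179857} \approx -1.0775 \cdot 10^{-5}$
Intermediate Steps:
$W{\left(u \right)} = u \left(-3 + u\right)$
$t{\left(x \right)} = 7 + \frac{2 x}{3}$ ($t{\left(x \right)} = 7 + \frac{x + x}{3} = 7 + \frac{2 x}{3}$)
$l{\left(I,D \right)} = - \frac{57 I}{670}$ ($l{\left(I,D \right)} = \frac{I}{67} + \frac{I}{\left(-1\right) 10} = I \frac{1}{67} + \frac{I}{-10} = \frac{I}{67} + I \left(- \frac{1}{10}\right) = \frac{I}{67} - \frac{I}{10} = - \frac{57 I}{670}$)
$\frac{1}{-92781 + l{\left(291,t{\left(W{\left(-3 \right)} \right)} \right)}} = \frac{1}{-92781 - \frac{16587}{670}} = \frac{1}{- \frac{62179857}{670}} = - \frac{670}{62179857}$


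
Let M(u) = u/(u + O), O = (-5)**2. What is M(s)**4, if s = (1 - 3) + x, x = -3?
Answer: 1/256 ≈ 0.0039063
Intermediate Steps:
s = -5 (s = (1 - 3) - 3 = -2 - 3 = -5)
O = 25
M(u) = u/(25 + u) (M(u) = u/(u + 25) = u/(25 + u))
M(s)**4 = (-5/(25 - 5))**4 = (-5/20)**4 = (-5*1/20)**4 = (-1/4)**4 = 1/256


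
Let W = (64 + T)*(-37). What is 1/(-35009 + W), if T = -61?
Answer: -1/35120 ≈ -2.8474e-5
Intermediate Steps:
W = -111 (W = (64 - 61)*(-37) = 3*(-37) = -111)
1/(-35009 + W) = 1/(-35009 - 111) = 1/(-35120) = -1/35120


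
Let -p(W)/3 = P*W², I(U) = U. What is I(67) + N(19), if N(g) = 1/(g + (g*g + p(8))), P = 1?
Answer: 12597/188 ≈ 67.005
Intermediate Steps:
p(W) = -3*W²
N(g) = 1/(-192 + g + g²) (N(g) = 1/(g + (g*g - 3*8²)) = 1/(g + (g² - 3*64)) = 1/(g + (g² - 192)) = 1/(g + (-192 + g²)) = 1/(-192 + g + g²))
I(67) + N(19) = 67 + 1/(-192 + 19 + 19²) = 67 + 1/(-192 + 19 + 361) = 67 + 1/188 = 12597/188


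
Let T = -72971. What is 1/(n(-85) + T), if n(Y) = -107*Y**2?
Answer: -1/846046 ≈ -1.1820e-6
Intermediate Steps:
1/(n(-85) + T) = 1/(-107*(-85)**2 - 72971) = 1/(-107*7225 - 72971) = 1/(-773075 - 72971) = 1/(-846046) = -1/846046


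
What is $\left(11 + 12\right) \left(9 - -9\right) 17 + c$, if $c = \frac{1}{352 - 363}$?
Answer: $\frac{77417}{11} \approx 7037.9$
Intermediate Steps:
$c = - \frac{1}{11}$ ($c = \frac{1}{-11} = - \frac{1}{11} \approx -0.090909$)
$\left(11 + 12\right) \left(9 - -9\right) 17 + c = \left(11 + 12\right) \left(9 - -9\right) 17 - \frac{1}{11} = 23 \left(9 + 9\right) 17 - \frac{1}{11} = 23 \cdot 18 \cdot 17 - \frac{1}{11} = 414 \cdot 17 - \frac{1}{11} = 7038 - \frac{1}{11} = \frac{77417}{11}$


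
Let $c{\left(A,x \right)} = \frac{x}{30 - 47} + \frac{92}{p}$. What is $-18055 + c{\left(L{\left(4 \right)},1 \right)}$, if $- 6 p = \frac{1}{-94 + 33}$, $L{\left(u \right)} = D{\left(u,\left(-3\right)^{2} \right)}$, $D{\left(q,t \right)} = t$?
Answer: $\frac{265488}{17} \approx 15617.0$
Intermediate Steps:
$L{\left(u \right)} = 9$ ($L{\left(u \right)} = \left(-3\right)^{2} = 9$)
$p = \frac{1}{366}$ ($p = - \frac{1}{6 \left(-94 + 33\right)} = - \frac{1}{6 \left(-61\right)} = \left(- \frac{1}{6}\right) \left(- \frac{1}{61}\right) = \frac{1}{366} \approx 0.0027322$)
$c{\left(A,x \right)} = 33672 - \frac{x}{17}$ ($c{\left(A,x \right)} = \frac{x}{30 - 47} + 92 \frac{1}{\frac{1}{366}} = \frac{x}{30 - 47} + 92 \cdot 366 = \frac{x}{-17} + 33672 = x \left(- \frac{1}{17}\right) + 33672 = - \frac{x}{17} + 33672 = 33672 - \frac{x}{17}$)
$-18055 + c{\left(L{\left(4 \right)},1 \right)} = -18055 + \left(33672 - \frac{1}{17}\right) = -18055 + \frac{572423}{17} = \frac{265488}{17}$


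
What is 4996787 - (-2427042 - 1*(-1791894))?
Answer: 5631935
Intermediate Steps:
4996787 - (-2427042 - 1*(-1791894)) = 4996787 - (-2427042 + 1791894) = 4996787 - 1*(-635148) = 4996787 + 635148 = 5631935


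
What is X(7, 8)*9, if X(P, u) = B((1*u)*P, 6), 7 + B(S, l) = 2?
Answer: -45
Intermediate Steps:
B(S, l) = -5 (B(S, l) = -7 + 2 = -5)
X(P, u) = -5
X(7, 8)*9 = -5*9 = -45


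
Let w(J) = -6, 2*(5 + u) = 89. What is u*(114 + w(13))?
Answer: 4266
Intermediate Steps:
u = 79/2 (u = -5 + (½)*89 = -5 + 89/2 = 79/2 ≈ 39.500)
u*(114 + w(13)) = 79*(114 - 6)/2 = (79/2)*108 = 4266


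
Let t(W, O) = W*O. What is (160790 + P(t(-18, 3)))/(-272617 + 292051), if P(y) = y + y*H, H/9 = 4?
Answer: 79396/9717 ≈ 8.1708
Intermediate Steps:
H = 36 (H = 9*4 = 36)
t(W, O) = O*W
P(y) = 37*y (P(y) = y + y*36 = y + 36*y = 37*y)
(160790 + P(t(-18, 3)))/(-272617 + 292051) = (160790 + 37*(3*(-18)))/(-272617 + 292051) = (160790 + 37*(-54))/19434 = (160790 - 1998)*(1/19434) = 158792*(1/19434) = 79396/9717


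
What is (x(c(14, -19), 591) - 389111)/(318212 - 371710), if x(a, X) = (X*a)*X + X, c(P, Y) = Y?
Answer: 7024859/53498 ≈ 131.31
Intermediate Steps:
x(a, X) = X + a*X² (x(a, X) = a*X² + X = X + a*X²)
(x(c(14, -19), 591) - 389111)/(318212 - 371710) = (591*(1 + 591*(-19)) - 389111)/(318212 - 371710) = (591*(1 - 11229) - 389111)/(-53498) = (591*(-11228) - 389111)*(-1/53498) = (-6635748 - 389111)*(-1/53498) = -7024859*(-1/53498) = 7024859/53498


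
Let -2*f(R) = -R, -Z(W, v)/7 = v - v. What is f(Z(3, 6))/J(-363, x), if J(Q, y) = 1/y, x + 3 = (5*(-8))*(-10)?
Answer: 0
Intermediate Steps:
x = 397 (x = -3 + (5*(-8))*(-10) = -3 - 40*(-10) = -3 + 400 = 397)
Z(W, v) = 0 (Z(W, v) = -7*(v - v) = -7*0 = 0)
f(R) = R/2 (f(R) = -(-1)*R/2 = R/2)
f(Z(3, 6))/J(-363, x) = ((½)*0)/(1/397) = 0/(1/397) = 0*397 = 0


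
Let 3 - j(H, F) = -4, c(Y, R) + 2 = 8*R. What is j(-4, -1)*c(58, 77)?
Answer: 4298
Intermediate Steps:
c(Y, R) = -2 + 8*R
j(H, F) = 7 (j(H, F) = 3 - 1*(-4) = 3 + 4 = 7)
j(-4, -1)*c(58, 77) = 7*(-2 + 8*77) = 7*(-2 + 616) = 7*614 = 4298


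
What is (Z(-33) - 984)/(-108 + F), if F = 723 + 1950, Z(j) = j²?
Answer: 7/171 ≈ 0.040936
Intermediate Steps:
F = 2673
(Z(-33) - 984)/(-108 + F) = ((-33)² - 984)/(-108 + 2673) = (1089 - 984)/2565 = 105*(1/2565) = 7/171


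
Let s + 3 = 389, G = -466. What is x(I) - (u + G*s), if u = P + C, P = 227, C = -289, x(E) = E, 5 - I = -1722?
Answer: 181665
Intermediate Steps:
I = 1727 (I = 5 - 1*(-1722) = 5 + 1722 = 1727)
s = 386 (s = -3 + 389 = 386)
u = -62 (u = 227 - 289 = -62)
x(I) - (u + G*s) = 1727 - (-62 - 466*386) = 1727 - (-62 - 179876) = 1727 - 1*(-179938) = 1727 + 179938 = 181665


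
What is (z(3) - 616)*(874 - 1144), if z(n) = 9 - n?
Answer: 164700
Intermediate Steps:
(z(3) - 616)*(874 - 1144) = ((9 - 1*3) - 616)*(874 - 1144) = ((9 - 3) - 616)*(-270) = (6 - 616)*(-270) = -610*(-270) = 164700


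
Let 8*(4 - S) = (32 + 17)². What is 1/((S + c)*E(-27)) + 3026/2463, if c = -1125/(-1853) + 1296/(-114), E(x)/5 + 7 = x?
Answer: 1307802636202/1064463859605 ≈ 1.2286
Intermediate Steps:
E(x) = -35 + 5*x
S = -2369/8 (S = 4 - (32 + 17)²/8 = 4 - ⅛*49² = 4 - ⅛*2401 = 4 - 2401/8 = -2369/8 ≈ -296.13)
c = -378873/35207 (c = -1125*(-1/1853) + 1296*(-1/114) = 1125/1853 - 216/19 = -378873/35207 ≈ -10.761)
1/((S + c)*E(-27)) + 3026/2463 = 1/((-2369/8 - 378873/35207)*(-35 + 5*(-27))) + 3026/2463 = 1/((-86436367/281656)*(-35 - 135)) + 3026*(1/2463) = -281656/86436367/(-170) + 3026/2463 = -281656/86436367*(-1/170) + 3026/2463 = 8284/432181835 + 3026/2463 = 1307802636202/1064463859605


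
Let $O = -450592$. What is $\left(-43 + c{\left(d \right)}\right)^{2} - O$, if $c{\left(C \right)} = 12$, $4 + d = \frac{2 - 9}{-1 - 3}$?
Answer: $451553$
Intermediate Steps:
$d = - \frac{9}{4}$ ($d = -4 + \frac{2 - 9}{-1 - 3} = -4 - \frac{7}{-4} = -4 - - \frac{7}{4} = -4 + \frac{7}{4} = - \frac{9}{4} \approx -2.25$)
$\left(-43 + c{\left(d \right)}\right)^{2} - O = \left(-43 + 12\right)^{2} - -450592 = \left(-31\right)^{2} + 450592 = 961 + 450592 = 451553$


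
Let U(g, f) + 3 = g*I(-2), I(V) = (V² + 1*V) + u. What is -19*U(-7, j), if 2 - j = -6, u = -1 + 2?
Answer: 456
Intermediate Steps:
u = 1
j = 8 (j = 2 - 1*(-6) = 2 + 6 = 8)
I(V) = 1 + V + V² (I(V) = (V² + 1*V) + 1 = (V² + V) + 1 = (V + V²) + 1 = 1 + V + V²)
U(g, f) = -3 + 3*g (U(g, f) = -3 + g*(1 - 2 + (-2)²) = -3 + g*(1 - 2 + 4) = -3 + g*3 = -3 + 3*g)
-19*U(-7, j) = -19*(-3 + 3*(-7)) = -19*(-3 - 21) = -19*(-24) = 456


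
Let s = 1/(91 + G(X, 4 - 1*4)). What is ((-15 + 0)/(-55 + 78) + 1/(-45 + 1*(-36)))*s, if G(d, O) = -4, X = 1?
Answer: -1238/162081 ≈ -0.0076382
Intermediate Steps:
s = 1/87 (s = 1/(91 - 4) = 1/87 ≈ 0.011494)
((-15 + 0)/(-55 + 78) + 1/(-45 + 1*(-36)))*s = ((-15 + 0)/(-55 + 78) + 1/(-45 + 1*(-36)))*(1/87) = (-15/23 + 1/(-45 - 36))*(1/87) = (-15*1/23 + 1/(-81))*(1/87) = (-15/23 - 1/81)*(1/87) = -1238/1863*1/87 = -1238/162081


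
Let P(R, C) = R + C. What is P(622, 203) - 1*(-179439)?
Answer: 180264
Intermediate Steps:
P(R, C) = C + R
P(622, 203) - 1*(-179439) = (203 + 622) - 1*(-179439) = 825 + 179439 = 180264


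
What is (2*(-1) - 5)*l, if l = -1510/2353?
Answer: 10570/2353 ≈ 4.4921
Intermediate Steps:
l = -1510/2353 (l = -1510*1/2353 = -1510/2353 ≈ -0.64173)
(2*(-1) - 5)*l = (2*(-1) - 5)*(-1510/2353) = (-2 - 5)*(-1510/2353) = -7*(-1510/2353) = 10570/2353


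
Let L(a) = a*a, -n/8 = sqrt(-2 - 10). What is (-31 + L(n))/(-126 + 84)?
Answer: 799/42 ≈ 19.024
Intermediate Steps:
n = -16*I*sqrt(3) (n = -8*sqrt(-2 - 10) = -16*I*sqrt(3) ≈ -27.713*I)
L(a) = a**2
(-31 + L(n))/(-126 + 84) = (-31 + (-16*I*sqrt(3))**2)/(-126 + 84) = (-31 - 768)/(-42) = -799*(-1/42) = 799/42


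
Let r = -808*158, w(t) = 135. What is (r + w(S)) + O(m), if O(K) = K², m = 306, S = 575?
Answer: -33893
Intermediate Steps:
r = -127664
(r + w(S)) + O(m) = (-127664 + 135) + 306² = -127529 + 93636 = -33893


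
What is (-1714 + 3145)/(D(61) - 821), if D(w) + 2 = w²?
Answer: 159/322 ≈ 0.49379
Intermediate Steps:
D(w) = -2 + w²
(-1714 + 3145)/(D(61) - 821) = (-1714 + 3145)/((-2 + 61²) - 821) = 1431/((-2 + 3721) - 821) = 1431/(3719 - 821) = 1431/2898 = 1431*(1/2898) = 159/322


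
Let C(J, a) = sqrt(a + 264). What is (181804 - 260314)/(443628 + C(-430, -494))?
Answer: -17414617140/98402901307 + 39255*I*sqrt(230)/98402901307 ≈ -0.17697 + 6.0499e-6*I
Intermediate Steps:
C(J, a) = sqrt(264 + a)
(181804 - 260314)/(443628 + C(-430, -494)) = (181804 - 260314)/(443628 + sqrt(264 - 494)) = -78510/(443628 + sqrt(-230)) = -78510/(443628 + I*sqrt(230))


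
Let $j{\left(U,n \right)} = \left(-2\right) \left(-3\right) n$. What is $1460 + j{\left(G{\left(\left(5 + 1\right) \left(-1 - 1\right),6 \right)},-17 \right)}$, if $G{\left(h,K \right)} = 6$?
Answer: $1358$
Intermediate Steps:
$j{\left(U,n \right)} = 6 n$
$1460 + j{\left(G{\left(\left(5 + 1\right) \left(-1 - 1\right),6 \right)},-17 \right)} = 1460 + 6 \left(-17\right) = 1460 - 102 = 1358$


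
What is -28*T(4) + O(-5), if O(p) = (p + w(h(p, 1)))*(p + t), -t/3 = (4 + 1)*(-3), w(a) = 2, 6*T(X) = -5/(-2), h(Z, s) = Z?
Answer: -395/3 ≈ -131.67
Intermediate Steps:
T(X) = 5/12 (T(X) = (-5/(-2))/6 = (-5*(-½))/6 = (⅙)*(5/2) = 5/12)
t = 45 (t = -3*(4 + 1)*(-3) = -15*(-3) = -3*(-15) = 45)
O(p) = (2 + p)*(45 + p) (O(p) = (p + 2)*(p + 45) = (2 + p)*(45 + p))
-28*T(4) + O(-5) = -28*5/12 + (90 + (-5)² + 47*(-5)) = -35/3 + (90 + 25 - 235) = -35/3 - 120 = -395/3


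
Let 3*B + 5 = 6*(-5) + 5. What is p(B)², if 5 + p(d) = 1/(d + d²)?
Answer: 201601/8100 ≈ 24.889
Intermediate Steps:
B = -10 (B = -5/3 + (6*(-5) + 5)/3 = -5/3 + (-30 + 5)/3 = -5/3 + (⅓)*(-25) = -5/3 - 25/3 = -10)
p(d) = -5 + 1/(d + d²)
p(B)² = ((1 - 5*(-10) - 5*(-10)²)/((-10)*(1 - 10)))² = (-⅒*(1 + 50 - 5*100)/(-9))² = (-⅒*(-⅑)*(1 + 50 - 500))² = (-⅒*(-⅑)*(-449))² = (-449/90)² = 201601/8100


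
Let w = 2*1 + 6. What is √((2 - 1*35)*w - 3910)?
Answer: I*√4174 ≈ 64.606*I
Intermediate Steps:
w = 8 (w = 2 + 6 = 8)
√((2 - 1*35)*w - 3910) = √((2 - 1*35)*8 - 3910) = √((2 - 35)*8 - 3910) = √(-33*8 - 3910) = √(-264 - 3910) = √(-4174) = I*√4174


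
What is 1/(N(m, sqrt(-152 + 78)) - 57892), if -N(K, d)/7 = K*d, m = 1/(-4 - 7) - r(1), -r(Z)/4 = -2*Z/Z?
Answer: -3502466/202779122445 - 6853*I*sqrt(74)/405558244890 ≈ -1.7272e-5 - 1.4536e-7*I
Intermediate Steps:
r(Z) = 8 (r(Z) = -(-8)*Z/Z = -(-8) = -4*(-2) = 8)
m = -89/11 (m = 1/(-4 - 7) - 1*8 = 1/(-11) - 8 = -1/11 - 8 = -89/11 ≈ -8.0909)
N(K, d) = -7*K*d
1/(N(m, sqrt(-152 + 78)) - 57892) = 1/(-7*(-89/11)*sqrt(-152 + 78) - 57892) = 1/(-7*(-89/11)*sqrt(-74) - 57892) = 1/(-7*(-89/11)*I*sqrt(74) - 57892) = 1/(623*I*sqrt(74)/11 - 57892) = 1/(-57892 + 623*I*sqrt(74)/11)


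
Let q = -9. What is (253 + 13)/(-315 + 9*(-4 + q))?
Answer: -133/216 ≈ -0.61574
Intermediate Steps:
(253 + 13)/(-315 + 9*(-4 + q)) = (253 + 13)/(-315 + 9*(-4 - 9)) = 266/(-315 + 9*(-13)) = 266/(-315 - 117) = 266/(-432) = -1/432*266 = -133/216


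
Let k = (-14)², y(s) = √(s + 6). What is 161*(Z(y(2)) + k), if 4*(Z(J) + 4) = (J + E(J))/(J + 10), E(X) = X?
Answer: 30905 + 35*√2/2 ≈ 30930.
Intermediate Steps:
y(s) = √(6 + s)
k = 196
Z(J) = -4 + J/(2*(10 + J)) (Z(J) = -4 + ((J + J)/(J + 10))/4 = -4 + ((2*J)/(10 + J))/4 = -4 + (2*J/(10 + J))/4 = -4 + J/(2*(10 + J)))
161*(Z(y(2)) + k) = 161*((-80 - 7*√(6 + 2))/(2*(10 + √(6 + 2))) + 196) = 161*((-80 - 14*√2)/(2*(10 + √8)) + 196) = 161*((-80 - 14*√2)/(2*(10 + 2*√2)) + 196) = 161*(196 + (-80 - 14*√2)/(2*(10 + 2*√2))) = 31556 + 161*(-80 - 14*√2)/(2*(10 + 2*√2))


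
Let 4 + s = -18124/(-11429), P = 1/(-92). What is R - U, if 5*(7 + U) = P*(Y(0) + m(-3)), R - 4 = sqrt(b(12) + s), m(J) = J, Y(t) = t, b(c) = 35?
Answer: 5057/460 + sqrt(4256422467)/11429 ≈ 16.702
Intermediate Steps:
P = -1/92 ≈ -0.010870
s = -27592/11429 (s = -4 - 18124/(-11429) = -4 - 18124*(-1/11429) = -4 + 18124/11429 = -27592/11429 ≈ -2.4142)
R = 4 + sqrt(4256422467)/11429 (R = 4 + sqrt(35 - 27592/11429) = 4 + sqrt(372423/11429) = 4 + sqrt(4256422467)/11429 ≈ 9.7084)
U = -3217/460 (U = -7 + (-(0 - 3)/92)/5 = -7 + (-1/92*(-3))/5 = -7 + (1/5)*(3/92) = -7 + 3/460 = -3217/460 ≈ -6.9935)
R - U = (4 + sqrt(4256422467)/11429) - 1*(-3217/460) = (4 + sqrt(4256422467)/11429) + 3217/460 = 5057/460 + sqrt(4256422467)/11429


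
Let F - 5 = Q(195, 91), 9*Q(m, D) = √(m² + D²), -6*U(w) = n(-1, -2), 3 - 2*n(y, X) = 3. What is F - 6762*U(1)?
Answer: 5 + 13*√274/9 ≈ 28.910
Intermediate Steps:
n(y, X) = 0 (n(y, X) = 3/2 - ½*3 = 3/2 - 3/2 = 0)
U(w) = 0 (U(w) = -⅙*0 = 0)
Q(m, D) = √(D² + m²)/9 (Q(m, D) = √(m² + D²)/9 = √(D² + m²)/9)
F = 5 + 13*√274/9 (F = 5 + √(91² + 195²)/9 = 5 + √(8281 + 38025)/9 = 5 + √46306/9 = 5 + (13*√274)/9 = 5 + 13*√274/9 ≈ 28.910)
F - 6762*U(1) = (5 + 13*√274/9) - 6762*0 = (5 + 13*√274/9) + 0 = 5 + 13*√274/9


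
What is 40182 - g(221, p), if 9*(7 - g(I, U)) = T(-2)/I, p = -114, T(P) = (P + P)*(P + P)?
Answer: 79908091/1989 ≈ 40175.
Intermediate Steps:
T(P) = 4*P**2 (T(P) = (2*P)*(2*P) = 4*P**2)
g(I, U) = 7 - 16/(9*I) (g(I, U) = 7 - 4*(-2)**2/(9*I) = 7 - 4*4/(9*I) = 7 - 16/(9*I))
40182 - g(221, p) = 40182 - (7 - 16/9/221) = 40182 - (7 - 16/9*1/221) = 40182 - (7 - 16/1989) = 40182 - 1*13907/1989 = 40182 - 13907/1989 = 79908091/1989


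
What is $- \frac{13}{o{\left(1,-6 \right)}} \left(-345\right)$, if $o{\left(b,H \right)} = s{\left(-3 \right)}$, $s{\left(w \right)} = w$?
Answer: $-1495$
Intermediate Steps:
$o{\left(b,H \right)} = -3$
$- \frac{13}{o{\left(1,-6 \right)}} \left(-345\right) = - \frac{13}{-3} \left(-345\right) = \left(-13\right) \left(- \frac{1}{3}\right) \left(-345\right) = \frac{13}{3} \left(-345\right) = -1495$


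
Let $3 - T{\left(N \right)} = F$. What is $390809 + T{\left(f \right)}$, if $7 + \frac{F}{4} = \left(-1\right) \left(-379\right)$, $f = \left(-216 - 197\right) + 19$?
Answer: $389324$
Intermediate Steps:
$f = -394$ ($f = -413 + 19 = -394$)
$F = 1488$ ($F = -28 + 4 \left(\left(-1\right) \left(-379\right)\right) = -28 + 4 \cdot 379 = -28 + 1516 = 1488$)
$T{\left(N \right)} = -1485$ ($T{\left(N \right)} = 3 - 1488 = -1485$)
$390809 + T{\left(f \right)} = 390809 - 1485 = 389324$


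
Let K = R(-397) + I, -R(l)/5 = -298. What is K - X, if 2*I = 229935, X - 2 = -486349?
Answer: 1205609/2 ≈ 6.0280e+5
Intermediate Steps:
X = -486347 (X = 2 - 486349 = -486347)
R(l) = 1490 (R(l) = -5*(-298) = 1490)
I = 229935/2 (I = (1/2)*229935 = 229935/2 ≈ 1.1497e+5)
K = 232915/2 (K = 1490 + 229935/2 = 232915/2 ≈ 1.1646e+5)
K - X = 232915/2 - 1*(-486347) = 232915/2 + 486347 = 1205609/2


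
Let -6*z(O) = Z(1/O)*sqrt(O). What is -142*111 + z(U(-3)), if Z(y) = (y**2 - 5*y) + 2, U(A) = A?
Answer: -15762 - 17*I*sqrt(3)/27 ≈ -15762.0 - 1.0906*I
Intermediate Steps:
Z(y) = 2 + y**2 - 5*y
z(O) = -sqrt(O)*(2 + O**(-2) - 5/O)/6 (z(O) = -(2 + (1/O)**2 - 5/O)*sqrt(O)/6 = -(2 + O**(-2) - 5/O)*sqrt(O)/6 = -sqrt(O)*(2 + O**(-2) - 5/O)/6)
-142*111 + z(U(-3)) = -142*111 + (-1 - 2*(-3)**2 + 5*(-3))/(6*(-3)**(3/2)) = -15762 + (I*sqrt(3)/9)*(-1 - 2*9 - 15)/6 = -15762 + (I*sqrt(3)/9)*(-1 - 18 - 15)/6 = -15762 + (1/6)*(I*sqrt(3)/9)*(-34) = -15762 - 17*I*sqrt(3)/27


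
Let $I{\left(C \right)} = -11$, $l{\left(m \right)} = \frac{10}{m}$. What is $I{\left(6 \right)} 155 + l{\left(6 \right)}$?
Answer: $- \frac{5110}{3} \approx -1703.3$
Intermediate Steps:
$I{\left(6 \right)} 155 + l{\left(6 \right)} = \left(-11\right) 155 + \frac{10}{6} = -1705 + 10 \cdot \frac{1}{6} = -1705 + \frac{5}{3} = - \frac{5110}{3}$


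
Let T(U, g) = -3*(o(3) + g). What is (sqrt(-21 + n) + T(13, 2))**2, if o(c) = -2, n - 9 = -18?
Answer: -30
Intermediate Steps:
n = -9 (n = 9 - 18 = -9)
T(U, g) = 6 - 3*g (T(U, g) = -3*(-2 + g) = 6 - 3*g)
(sqrt(-21 + n) + T(13, 2))**2 = (sqrt(-21 - 9) + (6 - 3*2))**2 = (sqrt(-30) + (6 - 6))**2 = (I*sqrt(30) + 0)**2 = (I*sqrt(30))**2 = -30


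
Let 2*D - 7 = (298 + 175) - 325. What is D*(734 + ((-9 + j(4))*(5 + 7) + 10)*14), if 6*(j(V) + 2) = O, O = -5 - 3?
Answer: -92845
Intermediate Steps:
D = 155/2 (D = 7/2 + ((298 + 175) - 325)/2 = 7/2 + (473 - 325)/2 = 7/2 + (1/2)*148 = 7/2 + 74 = 155/2 ≈ 77.500)
O = -8
j(V) = -10/3 (j(V) = -2 + (1/6)*(-8) = -2 - 4/3 = -10/3)
D*(734 + ((-9 + j(4))*(5 + 7) + 10)*14) = 155*(734 + ((-9 - 10/3)*(5 + 7) + 10)*14)/2 = 155*(734 + (-37/3*12 + 10)*14)/2 = 155*(734 + (-148 + 10)*14)/2 = 155*(734 - 138*14)/2 = 155*(734 - 1932)/2 = (155/2)*(-1198) = -92845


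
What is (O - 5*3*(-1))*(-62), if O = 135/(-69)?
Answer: -18600/23 ≈ -808.70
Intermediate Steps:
O = -45/23 (O = 135*(-1/69) = -45/23 ≈ -1.9565)
(O - 5*3*(-1))*(-62) = (-45/23 - 5*3*(-1))*(-62) = (-45/23 - 15*(-1))*(-62) = (-45/23 + 15)*(-62) = (300/23)*(-62) = -18600/23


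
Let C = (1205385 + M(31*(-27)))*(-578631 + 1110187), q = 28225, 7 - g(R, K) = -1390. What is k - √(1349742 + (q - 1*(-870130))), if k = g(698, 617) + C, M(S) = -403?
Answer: 640515413389 - √2248097 ≈ 6.4052e+11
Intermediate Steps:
g(R, K) = 1397 (g(R, K) = 7 - 1*(-1390) = 7 + 1390 = 1397)
C = 640515411992 (C = (1205385 - 403)*(-578631 + 1110187) = 1204982*531556 = 640515411992)
k = 640515413389 (k = 1397 + 640515411992 = 640515413389)
k - √(1349742 + (q - 1*(-870130))) = 640515413389 - √(1349742 + (28225 - 1*(-870130))) = 640515413389 - √(1349742 + (28225 + 870130)) = 640515413389 - √(1349742 + 898355) = 640515413389 - √2248097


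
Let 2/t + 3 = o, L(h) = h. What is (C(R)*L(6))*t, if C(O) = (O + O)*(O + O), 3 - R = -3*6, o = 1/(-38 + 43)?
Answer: -7560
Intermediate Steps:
o = ⅕ (o = 1/5 = ⅕ ≈ 0.20000)
t = -5/7 (t = 2/(-3 + ⅕) = 2/(-14/5) = 2*(-5/14) = -5/7 ≈ -0.71429)
R = 21 (R = 3 - (-3)*6 = 3 - 1*(-18) = 3 + 18 = 21)
C(O) = 4*O² (C(O) = (2*O)*(2*O) = 4*O²)
(C(R)*L(6))*t = ((4*21²)*6)*(-5/7) = ((4*441)*6)*(-5/7) = (1764*6)*(-5/7) = 10584*(-5/7) = -7560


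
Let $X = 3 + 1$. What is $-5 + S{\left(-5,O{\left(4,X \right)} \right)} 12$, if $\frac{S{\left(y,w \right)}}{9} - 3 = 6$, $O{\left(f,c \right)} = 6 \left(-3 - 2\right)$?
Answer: $967$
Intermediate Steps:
$X = 4$
$O{\left(f,c \right)} = -30$ ($O{\left(f,c \right)} = 6 \left(-5\right) = -30$)
$S{\left(y,w \right)} = 81$ ($S{\left(y,w \right)} = 27 + 9 \cdot 6 = 27 + 54 = 81$)
$-5 + S{\left(-5,O{\left(4,X \right)} \right)} 12 = -5 + 81 \cdot 12 = -5 + 972 = 967$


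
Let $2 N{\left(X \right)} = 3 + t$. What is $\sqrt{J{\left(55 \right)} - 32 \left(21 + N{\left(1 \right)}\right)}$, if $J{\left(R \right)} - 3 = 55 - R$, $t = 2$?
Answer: $i \sqrt{749} \approx 27.368 i$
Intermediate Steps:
$N{\left(X \right)} = \frac{5}{2}$ ($N{\left(X \right)} = \frac{3 + 2}{2} = \frac{1}{2} \cdot 5 = \frac{5}{2}$)
$J{\left(R \right)} = 58 - R$ ($J{\left(R \right)} = 3 - \left(-55 + R\right) = 58 - R$)
$\sqrt{J{\left(55 \right)} - 32 \left(21 + N{\left(1 \right)}\right)} = \sqrt{\left(58 - 55\right) - 32 \left(21 + \frac{5}{2}\right)} = \sqrt{\left(58 - 55\right) - 752} = \sqrt{3 - 752} = \sqrt{-749} = i \sqrt{749}$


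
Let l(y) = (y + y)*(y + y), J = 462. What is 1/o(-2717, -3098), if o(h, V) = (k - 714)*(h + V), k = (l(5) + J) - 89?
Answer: 1/1401415 ≈ 7.1356e-7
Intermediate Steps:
l(y) = 4*y² (l(y) = (2*y)*(2*y) = 4*y²)
k = 473 (k = (4*5² + 462) - 89 = (4*25 + 462) - 89 = (100 + 462) - 89 = 562 - 89 = 473)
o(h, V) = -241*V - 241*h (o(h, V) = (473 - 714)*(h + V) = -241*(V + h) = -241*V - 241*h)
1/o(-2717, -3098) = 1/(-241*(-3098) - 241*(-2717)) = 1/(746618 + 654797) = 1/1401415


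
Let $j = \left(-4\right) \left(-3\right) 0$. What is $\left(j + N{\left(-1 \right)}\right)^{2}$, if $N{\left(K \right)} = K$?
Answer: $1$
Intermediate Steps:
$j = 0$ ($j = 12 \cdot 0 = 0$)
$\left(j + N{\left(-1 \right)}\right)^{2} = \left(0 - 1\right)^{2} = \left(-1\right)^{2} = 1$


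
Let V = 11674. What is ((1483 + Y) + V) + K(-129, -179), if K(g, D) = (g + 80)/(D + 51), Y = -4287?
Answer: 1135409/128 ≈ 8870.4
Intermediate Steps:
K(g, D) = (80 + g)/(51 + D)
((1483 + Y) + V) + K(-129, -179) = ((1483 - 4287) + 11674) + (80 - 129)/(51 - 179) = (-2804 + 11674) - 49/(-128) = 8870 - 1/128*(-49) = 8870 + 49/128 = 1135409/128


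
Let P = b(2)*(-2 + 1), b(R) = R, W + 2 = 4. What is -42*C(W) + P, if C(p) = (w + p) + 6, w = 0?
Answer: -338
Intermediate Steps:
W = 2 (W = -2 + 4 = 2)
P = -2 (P = 2*(-2 + 1) = 2*(-1) = -2)
C(p) = 6 + p (C(p) = (0 + p) + 6 = p + 6 = 6 + p)
-42*C(W) + P = -42*(6 + 2) - 2 = -42*8 - 2 = -336 - 2 = -338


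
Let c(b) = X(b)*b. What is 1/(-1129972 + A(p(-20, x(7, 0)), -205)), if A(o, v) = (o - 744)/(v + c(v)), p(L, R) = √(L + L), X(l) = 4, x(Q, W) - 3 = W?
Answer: -296794017475/335368714085237294 + 1025*I*√10/670737428170474588 ≈ -8.8498e-7 + 4.8325e-15*I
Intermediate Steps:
x(Q, W) = 3 + W
p(L, R) = √2*√L (p(L, R) = √(2*L) = √2*√L)
c(b) = 4*b
A(o, v) = (-744 + o)/(5*v) (A(o, v) = (o - 744)/(v + 4*v) = (-744 + o)/((5*v)) = (-744 + o)*(1/(5*v)) = (-744 + o)/(5*v))
1/(-1129972 + A(p(-20, x(7, 0)), -205)) = 1/(-1129972 + (⅕)*(-744 + √2*√(-20))/(-205)) = 1/(-1129972 + (⅕)*(-1/205)*(-744 + √2*(2*I*√5))) = 1/(-1129972 + (⅕)*(-1/205)*(-744 + 2*I*√10)) = 1/(-1129972 + (744/1025 - 2*I*√10/1025)) = 1/(-1158220556/1025 - 2*I*√10/1025)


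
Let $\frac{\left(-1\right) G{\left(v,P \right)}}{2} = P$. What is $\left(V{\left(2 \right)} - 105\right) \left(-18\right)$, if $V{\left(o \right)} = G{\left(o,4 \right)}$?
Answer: $2034$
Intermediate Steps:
$G{\left(v,P \right)} = - 2 P$
$V{\left(o \right)} = -8$ ($V{\left(o \right)} = \left(-2\right) 4 = -8$)
$\left(V{\left(2 \right)} - 105\right) \left(-18\right) = \left(-8 - 105\right) \left(-18\right) = \left(-113\right) \left(-18\right) = 2034$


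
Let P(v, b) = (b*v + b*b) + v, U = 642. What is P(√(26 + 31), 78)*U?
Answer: 3905928 + 50718*√57 ≈ 4.2888e+6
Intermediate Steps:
P(v, b) = v + b² + b*v (P(v, b) = (b*v + b²) + v = (b² + b*v) + v = v + b² + b*v)
P(√(26 + 31), 78)*U = (√(26 + 31) + 78² + 78*√(26 + 31))*642 = (√57 + 6084 + 78*√57)*642 = (6084 + 79*√57)*642 = 3905928 + 50718*√57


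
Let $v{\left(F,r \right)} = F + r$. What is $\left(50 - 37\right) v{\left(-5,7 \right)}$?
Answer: $26$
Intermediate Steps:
$\left(50 - 37\right) v{\left(-5,7 \right)} = \left(50 - 37\right) \left(-5 + 7\right) = 13 \cdot 2 = 26$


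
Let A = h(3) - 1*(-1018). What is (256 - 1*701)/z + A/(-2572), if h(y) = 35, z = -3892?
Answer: -369217/1251278 ≈ -0.29507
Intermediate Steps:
A = 1053 (A = 35 - 1*(-1018) = 35 + 1018 = 1053)
(256 - 1*701)/z + A/(-2572) = (256 - 1*701)/(-3892) + 1053/(-2572) = (256 - 701)*(-1/3892) + 1053*(-1/2572) = -445*(-1/3892) - 1053/2572 = 445/3892 - 1053/2572 = -369217/1251278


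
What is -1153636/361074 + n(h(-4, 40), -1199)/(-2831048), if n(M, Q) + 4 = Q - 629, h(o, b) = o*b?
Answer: -204083587685/63888614097 ≈ -3.1944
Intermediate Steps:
h(o, b) = b*o
n(M, Q) = -633 + Q (n(M, Q) = -4 + (Q - 629) = -4 + (-629 + Q) = -633 + Q)
-1153636/361074 + n(h(-4, 40), -1199)/(-2831048) = -1153636/361074 + (-633 - 1199)/(-2831048) = -1153636*1/361074 - 1832*(-1/2831048) = -576818/180537 + 229/353881 = -204083587685/63888614097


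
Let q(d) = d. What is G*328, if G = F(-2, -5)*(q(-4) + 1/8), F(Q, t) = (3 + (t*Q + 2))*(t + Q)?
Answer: 133455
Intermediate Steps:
F(Q, t) = (5 + Q*t)*(Q + t) (F(Q, t) = (3 + (Q*t + 2))*(Q + t) = (3 + (2 + Q*t))*(Q + t) = (5 + Q*t)*(Q + t))
G = 3255/8 (G = (5*(-2) + 5*(-5) - 2*(-5)² - 5*(-2)²)*(-4 + 1/8) = (-10 - 25 - 2*25 - 5*4)*(-4 + ⅛) = (-10 - 25 - 50 - 20)*(-31/8) = -105*(-31/8) = 3255/8 ≈ 406.88)
G*328 = (3255/8)*328 = 133455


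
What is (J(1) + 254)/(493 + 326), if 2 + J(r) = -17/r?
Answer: 235/819 ≈ 0.28694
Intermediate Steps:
J(r) = -2 - 17/r
(J(1) + 254)/(493 + 326) = ((-2 - 17/1) + 254)/(493 + 326) = ((-2 - 17*1) + 254)/819 = ((-2 - 17) + 254)*(1/819) = (-19 + 254)*(1/819) = 235*(1/819) = 235/819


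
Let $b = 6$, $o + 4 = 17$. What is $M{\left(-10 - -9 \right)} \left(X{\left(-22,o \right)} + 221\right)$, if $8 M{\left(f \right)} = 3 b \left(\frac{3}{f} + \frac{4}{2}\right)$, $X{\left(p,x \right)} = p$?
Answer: $- \frac{1791}{4} \approx -447.75$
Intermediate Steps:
$o = 13$ ($o = -4 + 17 = 13$)
$M{\left(f \right)} = \frac{9}{2} + \frac{27}{4 f}$ ($M{\left(f \right)} = \frac{3 \cdot 6 \left(\frac{3}{f} + \frac{4}{2}\right)}{8} = \frac{18 \left(\frac{3}{f} + 4 \cdot \frac{1}{2}\right)}{8} = \frac{18 \left(\frac{3}{f} + 2\right)}{8} = \frac{18 \left(2 + \frac{3}{f}\right)}{8} = \frac{36 + \frac{54}{f}}{8} = \frac{9}{2} + \frac{27}{4 f}$)
$M{\left(-10 - -9 \right)} \left(X{\left(-22,o \right)} + 221\right) = \frac{9 \left(3 + 2 \left(-10 - -9\right)\right)}{4 \left(-10 - -9\right)} \left(-22 + 221\right) = \frac{9 \left(3 + 2 \left(-10 + 9\right)\right)}{4 \left(-10 + 9\right)} 199 = \frac{9 \left(3 + 2 \left(-1\right)\right)}{4 \left(-1\right)} 199 = \frac{9}{4} \left(-1\right) \left(3 - 2\right) 199 = \frac{9}{4} \left(-1\right) 1 \cdot 199 = \left(- \frac{9}{4}\right) 199 = - \frac{1791}{4}$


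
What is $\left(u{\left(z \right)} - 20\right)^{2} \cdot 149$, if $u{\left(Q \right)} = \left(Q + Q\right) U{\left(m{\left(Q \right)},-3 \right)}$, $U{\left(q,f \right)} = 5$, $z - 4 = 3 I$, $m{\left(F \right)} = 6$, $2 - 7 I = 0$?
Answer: $\frac{5960000}{49} \approx 1.2163 \cdot 10^{5}$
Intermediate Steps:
$I = \frac{2}{7}$ ($I = \frac{2}{7} - 0 = \frac{2}{7} + 0 = \frac{2}{7} \approx 0.28571$)
$z = \frac{34}{7}$ ($z = 4 + 3 \cdot \frac{2}{7} = 4 + \frac{6}{7} = \frac{34}{7} \approx 4.8571$)
$u{\left(Q \right)} = 10 Q$ ($u{\left(Q \right)} = \left(Q + Q\right) 5 = 2 Q 5 = 10 Q$)
$\left(u{\left(z \right)} - 20\right)^{2} \cdot 149 = \left(10 \cdot \frac{34}{7} - 20\right)^{2} \cdot 149 = \left(\frac{340}{7} - 20\right)^{2} \cdot 149 = \left(\frac{200}{7}\right)^{2} \cdot 149 = \frac{40000}{49} \cdot 149 = \frac{5960000}{49}$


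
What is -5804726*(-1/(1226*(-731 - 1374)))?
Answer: -2902363/1290365 ≈ -2.2493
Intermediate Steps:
-5804726*(-1/(1226*(-731 - 1374))) = -5804726/((-1226*(-2105))) = -5804726/2580730 = -5804726*1/2580730 = -2902363/1290365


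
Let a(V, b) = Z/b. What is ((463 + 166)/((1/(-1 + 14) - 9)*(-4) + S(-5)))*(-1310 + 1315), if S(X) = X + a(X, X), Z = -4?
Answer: 204425/2047 ≈ 99.866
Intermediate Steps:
a(V, b) = -4/b
S(X) = X - 4/X
((463 + 166)/((1/(-1 + 14) - 9)*(-4) + S(-5)))*(-1310 + 1315) = ((463 + 166)/((1/(-1 + 14) - 9)*(-4) + (-5 - 4/(-5))))*(-1310 + 1315) = (629/((1/13 - 9)*(-4) + (-5 - 4*(-⅕))))*5 = (629/((1/13 - 9)*(-4) + (-5 + ⅘)))*5 = (629/(-116/13*(-4) - 21/5))*5 = (629/(464/13 - 21/5))*5 = (629/(2047/65))*5 = (629*(65/2047))*5 = (40885/2047)*5 = 204425/2047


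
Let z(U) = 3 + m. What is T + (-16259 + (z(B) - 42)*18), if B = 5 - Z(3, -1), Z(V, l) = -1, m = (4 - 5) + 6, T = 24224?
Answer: 7353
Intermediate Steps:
m = 5 (m = -1 + 6 = 5)
B = 6 (B = 5 - 1*(-1) = 5 + 1 = 6)
z(U) = 8 (z(U) = 3 + 5 = 8)
T + (-16259 + (z(B) - 42)*18) = 24224 + (-16259 + (8 - 42)*18) = 24224 + (-16259 - 34*18) = 24224 + (-16259 - 612) = 24224 - 16871 = 7353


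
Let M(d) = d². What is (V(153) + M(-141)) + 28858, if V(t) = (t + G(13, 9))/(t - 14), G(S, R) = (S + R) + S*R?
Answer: 6775013/139 ≈ 48741.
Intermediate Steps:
G(S, R) = R + S + R*S (G(S, R) = (R + S) + R*S = R + S + R*S)
V(t) = (139 + t)/(-14 + t) (V(t) = (t + (9 + 13 + 9*13))/(t - 14) = (t + (9 + 13 + 117))/(-14 + t) = (t + 139)/(-14 + t) = (139 + t)/(-14 + t))
(V(153) + M(-141)) + 28858 = ((139 + 153)/(-14 + 153) + (-141)²) + 28858 = (292/139 + 19881) + 28858 = 2763751/139 + 28858 = 6775013/139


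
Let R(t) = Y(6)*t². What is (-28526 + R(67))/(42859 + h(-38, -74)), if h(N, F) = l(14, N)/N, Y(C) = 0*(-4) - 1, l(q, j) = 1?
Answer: -1254570/1628641 ≈ -0.77032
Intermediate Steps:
Y(C) = -1 (Y(C) = 0 - 1 = -1)
R(t) = -t²
h(N, F) = 1/N
(-28526 + R(67))/(42859 + h(-38, -74)) = (-28526 - 1*67²)/(42859 + 1/(-38)) = (-28526 - 1*4489)/(42859 - 1/38) = (-28526 - 4489)/(1628641/38) = -33015*38/1628641 = -1254570/1628641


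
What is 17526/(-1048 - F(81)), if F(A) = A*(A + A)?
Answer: -8763/7085 ≈ -1.2368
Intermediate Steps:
F(A) = 2*A**2 (F(A) = A*(2*A) = 2*A**2)
17526/(-1048 - F(81)) = 17526/(-1048 - 2*81**2) = 17526/(-1048 - 2*6561) = 17526/(-1048 - 1*13122) = 17526/(-1048 - 13122) = 17526/(-14170) = 17526*(-1/14170) = -8763/7085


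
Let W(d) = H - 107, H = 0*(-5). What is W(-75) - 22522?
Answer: -22629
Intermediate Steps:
H = 0
W(d) = -107 (W(d) = 0 - 107 = -107)
W(-75) - 22522 = -107 - 22522 = -22629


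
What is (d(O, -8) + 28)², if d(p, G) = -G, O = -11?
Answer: 1296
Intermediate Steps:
(d(O, -8) + 28)² = (-1*(-8) + 28)² = (8 + 28)² = 36² = 1296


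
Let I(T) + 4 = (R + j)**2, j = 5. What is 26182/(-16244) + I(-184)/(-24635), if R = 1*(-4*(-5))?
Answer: -327540547/200085470 ≈ -1.6370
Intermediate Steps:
R = 20 (R = 1*20 = 20)
I(T) = 621 (I(T) = -4 + (20 + 5)**2 = -4 + 25**2 = -4 + 625 = 621)
26182/(-16244) + I(-184)/(-24635) = 26182/(-16244) + 621/(-24635) = 26182*(-1/16244) + 621*(-1/24635) = -13091/8122 - 621/24635 = -327540547/200085470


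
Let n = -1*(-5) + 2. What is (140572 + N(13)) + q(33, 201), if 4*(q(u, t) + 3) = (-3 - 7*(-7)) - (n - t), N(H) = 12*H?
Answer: 140785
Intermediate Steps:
n = 7 (n = 5 + 2 = 7)
q(u, t) = 27/4 + t/4 (q(u, t) = -3 + ((-3 - 7*(-7)) - (7 - t))/4 = -3 + ((-3 + 49) + (-7 + t))/4 = -3 + (46 + (-7 + t))/4 = -3 + (39 + t)/4 = -3 + (39/4 + t/4) = 27/4 + t/4)
(140572 + N(13)) + q(33, 201) = (140572 + 12*13) + (27/4 + (1/4)*201) = (140572 + 156) + (27/4 + 201/4) = 140728 + 57 = 140785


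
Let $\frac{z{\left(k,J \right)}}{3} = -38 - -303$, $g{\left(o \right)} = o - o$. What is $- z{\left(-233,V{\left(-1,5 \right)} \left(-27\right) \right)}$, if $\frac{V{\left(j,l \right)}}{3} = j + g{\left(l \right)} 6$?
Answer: $-795$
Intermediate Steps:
$g{\left(o \right)} = 0$
$V{\left(j,l \right)} = 3 j$ ($V{\left(j,l \right)} = 3 \left(j + 0 \cdot 6\right) = 3 \left(j + 0\right) = 3 j$)
$z{\left(k,J \right)} = 795$ ($z{\left(k,J \right)} = 3 \left(-38 - -303\right) = 3 \left(-38 + 303\right) = 3 \cdot 265 = 795$)
$- z{\left(-233,V{\left(-1,5 \right)} \left(-27\right) \right)} = \left(-1\right) 795 = -795$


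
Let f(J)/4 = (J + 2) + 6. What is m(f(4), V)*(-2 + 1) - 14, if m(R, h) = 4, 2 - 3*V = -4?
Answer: -18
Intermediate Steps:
V = 2 (V = ⅔ - ⅓*(-4) = ⅔ + 4/3 = 2)
f(J) = 32 + 4*J (f(J) = 4*((J + 2) + 6) = 4*((2 + J) + 6) = 4*(8 + J) = 32 + 4*J)
m(f(4), V)*(-2 + 1) - 14 = 4*(-2 + 1) - 14 = 4*(-1) - 14 = -4 - 14 = -18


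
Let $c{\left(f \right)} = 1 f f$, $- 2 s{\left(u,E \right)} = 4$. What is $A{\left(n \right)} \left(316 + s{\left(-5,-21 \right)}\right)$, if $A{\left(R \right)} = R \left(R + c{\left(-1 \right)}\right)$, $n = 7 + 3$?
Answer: $34540$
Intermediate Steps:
$s{\left(u,E \right)} = -2$ ($s{\left(u,E \right)} = \left(- \frac{1}{2}\right) 4 = -2$)
$n = 10$
$c{\left(f \right)} = f^{2}$ ($c{\left(f \right)} = f f = f^{2}$)
$A{\left(R \right)} = R \left(1 + R\right)$ ($A{\left(R \right)} = R \left(R + \left(-1\right)^{2}\right) = R \left(R + 1\right) = R \left(1 + R\right)$)
$A{\left(n \right)} \left(316 + s{\left(-5,-21 \right)}\right) = 10 \left(1 + 10\right) \left(316 - 2\right) = 10 \cdot 11 \cdot 314 = 110 \cdot 314 = 34540$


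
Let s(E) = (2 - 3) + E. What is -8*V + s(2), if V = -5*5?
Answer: 201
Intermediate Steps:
V = -25
s(E) = -1 + E
-8*V + s(2) = -8*(-25) + (-1 + 2) = 200 + 1 = 201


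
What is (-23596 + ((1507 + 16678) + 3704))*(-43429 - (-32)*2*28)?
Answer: 71074359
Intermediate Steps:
(-23596 + ((1507 + 16678) + 3704))*(-43429 - (-32)*2*28) = (-23596 + (18185 + 3704))*(-43429 - 32*(-2)*28) = (-23596 + 21889)*(-43429 + 64*28) = -1707*(-43429 + 1792) = -1707*(-41637) = 71074359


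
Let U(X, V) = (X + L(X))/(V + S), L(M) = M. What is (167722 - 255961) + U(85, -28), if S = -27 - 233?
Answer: -12706501/144 ≈ -88240.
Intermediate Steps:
S = -260
U(X, V) = 2*X/(-260 + V) (U(X, V) = (X + X)/(V - 260) = (2*X)/(-260 + V) = 2*X/(-260 + V))
(167722 - 255961) + U(85, -28) = (167722 - 255961) + 2*85/(-260 - 28) = -88239 + 2*85/(-288) = -88239 + 2*85*(-1/288) = -88239 - 85/144 = -12706501/144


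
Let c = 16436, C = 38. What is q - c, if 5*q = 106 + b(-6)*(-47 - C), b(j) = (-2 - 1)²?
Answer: -82839/5 ≈ -16568.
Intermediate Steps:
b(j) = 9 (b(j) = (-3)² = 9)
q = -659/5 (q = (106 + 9*(-47 - 1*38))/5 = (106 + 9*(-47 - 38))/5 = (106 + 9*(-85))/5 = (106 - 765)/5 = (⅕)*(-659) = -659/5 ≈ -131.80)
q - c = -659/5 - 1*16436 = -659/5 - 16436 = -82839/5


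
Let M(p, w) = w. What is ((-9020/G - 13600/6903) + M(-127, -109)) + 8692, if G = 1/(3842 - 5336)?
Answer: 93083234489/6903 ≈ 1.3484e+7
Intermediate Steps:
G = -1/1494 (G = 1/(-1494) = -1/1494 ≈ -0.00066934)
((-9020/G - 13600/6903) + M(-127, -109)) + 8692 = ((-9020/(-1/1494) - 13600/6903) - 109) + 8692 = ((-9020*(-1494) - 13600*1/6903) - 109) + 8692 = ((13475880 - 13600/6903) - 109) + 8692 = (93023986040/6903 - 109) + 8692 = 93023233613/6903 + 8692 = 93083234489/6903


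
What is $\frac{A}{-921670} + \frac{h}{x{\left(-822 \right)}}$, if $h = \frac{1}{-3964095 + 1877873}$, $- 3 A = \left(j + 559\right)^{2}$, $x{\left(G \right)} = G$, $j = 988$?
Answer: $\frac{684008841957361}{790274182834140} \approx 0.86553$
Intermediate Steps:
$A = - \frac{2393209}{3}$ ($A = - \frac{\left(988 + 559\right)^{2}}{3} = - \frac{1547^{2}}{3} = \left(- \frac{1}{3}\right) 2393209 = - \frac{2393209}{3} \approx -7.9774 \cdot 10^{5}$)
$h = - \frac{1}{2086222}$ ($h = \frac{1}{-2086222} = - \frac{1}{2086222} \approx -4.7934 \cdot 10^{-7}$)
$\frac{A}{-921670} + \frac{h}{x{\left(-822 \right)}} = - \frac{2393209}{3 \left(-921670\right)} - \frac{1}{2086222 \left(-822\right)} = \left(- \frac{2393209}{3}\right) \left(- \frac{1}{921670}\right) - - \frac{1}{1714874484} = \frac{2393209}{2765010} + \frac{1}{1714874484} = \frac{684008841957361}{790274182834140}$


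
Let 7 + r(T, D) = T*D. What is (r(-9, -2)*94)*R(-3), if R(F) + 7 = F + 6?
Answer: -4136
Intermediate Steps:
r(T, D) = -7 + D*T (r(T, D) = -7 + T*D = -7 + D*T)
R(F) = -1 + F (R(F) = -7 + (F + 6) = -7 + (6 + F) = -1 + F)
(r(-9, -2)*94)*R(-3) = ((-7 - 2*(-9))*94)*(-1 - 3) = ((-7 + 18)*94)*(-4) = (11*94)*(-4) = 1034*(-4) = -4136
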